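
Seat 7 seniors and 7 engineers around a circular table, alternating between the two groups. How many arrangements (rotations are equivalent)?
Fix one of the seniors: (7-1)! ways for the remaining seniors, × 7! ways for the engineers = 720 × 5040 = 3628800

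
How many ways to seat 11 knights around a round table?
Circular: fix one position, arrange the rest. (11-1)! = 3628800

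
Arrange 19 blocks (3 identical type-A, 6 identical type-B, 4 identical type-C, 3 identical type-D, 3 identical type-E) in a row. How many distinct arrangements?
19! / (3! × 6! × 4! × 3! × 3!) = 32590958400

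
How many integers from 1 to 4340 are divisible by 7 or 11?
⌊4340/7⌋ + ⌊4340/11⌋ - ⌊4340/77⌋ = 620 + 394 - 56 = 958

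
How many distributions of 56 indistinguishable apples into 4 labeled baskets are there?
C(56+4-1, 4-1) = C(59, 3) = 32509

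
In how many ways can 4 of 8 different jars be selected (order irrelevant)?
C(8,4) = 8!/(4!×4!) = 70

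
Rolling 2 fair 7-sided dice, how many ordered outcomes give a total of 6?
Coefficient of x^6 in (x + x² + ... + x^7)^2. By inclusion-exclusion on dice exceeding 7: Σ_j (-1)^j C(2,j)·C(6-1-7j, 1) = C(2,0)·C(5,1) = 1·5 = 5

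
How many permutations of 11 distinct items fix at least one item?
Complement of the derangements. !11 = Σ_{j=0}^{11} (-1)^j·11!/j! = 39916800 - 39916800 + 19958400 - 6652800 + 1663200 - 332640 + 55440 - 7920 + 990 - 110 + 11 - 1 = 14684570. 11! - !11 = 39916800 - 14684570 = 25232230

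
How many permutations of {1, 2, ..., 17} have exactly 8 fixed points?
Choose the 8 fixed points C(17,8) = 24310, derange the rest: !9 = Σ_{j=0}^{9} (-1)^j·9!/j! = 362880 - 362880 + 181440 - 60480 + 15120 - 3024 + 504 - 72 + 9 - 1 = 133496. Product = 24310 × 133496 = 3245287760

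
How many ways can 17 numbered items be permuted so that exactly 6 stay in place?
Choose the 6 fixed points C(17,6) = 12376, derange the rest: !11 = Σ_{j=0}^{11} (-1)^j·11!/j! = 39916800 - 39916800 + 19958400 - 6652800 + 1663200 - 332640 + 55440 - 7920 + 990 - 110 + 11 - 1 = 14684570. Product = 12376 × 14684570 = 181736238320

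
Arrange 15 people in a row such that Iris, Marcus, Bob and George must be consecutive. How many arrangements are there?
Treat the 4 as one block: (15-4+1)! × 4! = 479001600 × 24 = 11496038400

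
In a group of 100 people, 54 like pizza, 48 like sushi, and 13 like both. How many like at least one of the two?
|A∪B| = |A| + |B| - |A∩B| = 54 + 48 - 13 = 89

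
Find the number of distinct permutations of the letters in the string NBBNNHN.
7! / (4! × 2! × 1!) = 105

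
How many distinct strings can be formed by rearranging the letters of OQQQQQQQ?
8! / (7! × 1!) = 8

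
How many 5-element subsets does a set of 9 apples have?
C(9,5) = 9!/(5!×4!) = 126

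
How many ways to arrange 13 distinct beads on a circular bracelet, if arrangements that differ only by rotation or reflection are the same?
(13-1)!/2 = 479001600/2 = 239500800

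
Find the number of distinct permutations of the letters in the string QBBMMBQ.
7! / (2! × 3! × 2!) = 210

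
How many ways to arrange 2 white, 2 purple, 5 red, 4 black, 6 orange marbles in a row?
19! / (2! × 2! × 5! × 4! × 6!) = 14665931280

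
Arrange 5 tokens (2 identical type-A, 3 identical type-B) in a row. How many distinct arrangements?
5! / (2! × 3!) = 10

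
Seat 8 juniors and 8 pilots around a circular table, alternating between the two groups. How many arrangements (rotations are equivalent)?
Fix one of the juniors: (8-1)! ways for the remaining juniors, × 8! ways for the pilots = 5040 × 40320 = 203212800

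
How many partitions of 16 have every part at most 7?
Let r_j(i) = number of partitions of i into parts ≤ j, for i = 0..16. r_1(i) = 1 for all i; r_j(i) = r_{j-1}(i) + r_j(i-j). Rows j = 2..7: ≤2: 1 1 2 2 3 3 4 4 5 5 6 6 7 7 8 8 9; ≤3: 1 1 2 3 4 5 7 8 10 12 14 16 19 21 24 27 30; ≤4: 1 1 2 3 5 6 9 11 15 18 23 27 34 39 47 54 64; ≤5: 1 1 2 3 5 7 10 13 18 23 30 37 47 57 70 84 101; ≤6: 1 1 2 3 5 7 11 14 20 26 35 44 58 71 90 110 136; ≤7: 1 1 2 3 5 7 11 15 21 28 38 49 65 82 105 131 164. r_7(16) = 164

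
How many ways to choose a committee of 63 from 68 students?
C(68,63) = 68!/(63!×5!) = 10424128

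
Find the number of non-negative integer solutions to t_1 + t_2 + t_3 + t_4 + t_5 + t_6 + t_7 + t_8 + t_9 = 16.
C(16+9-1, 9-1) = C(24, 8) = 735471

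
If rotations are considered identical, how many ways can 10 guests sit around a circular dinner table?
Circular: fix one position, arrange the rest. (10-1)! = 362880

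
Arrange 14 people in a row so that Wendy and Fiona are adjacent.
Treat as block: (14-1)! × 2! = 6227020800 × 2 = 12454041600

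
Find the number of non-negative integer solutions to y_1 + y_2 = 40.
C(40+2-1, 2-1) = C(41, 1) = 41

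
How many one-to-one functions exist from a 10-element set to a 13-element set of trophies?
P(13,10) = 13!/(13-10)! = 1037836800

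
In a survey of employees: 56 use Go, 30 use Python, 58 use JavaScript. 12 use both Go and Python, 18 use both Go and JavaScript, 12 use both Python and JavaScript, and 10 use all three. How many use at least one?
|A∪B∪C| = 56+30+58-12-18-12+10 = 112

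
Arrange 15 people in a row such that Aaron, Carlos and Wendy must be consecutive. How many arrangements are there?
Treat the 3 as one block: (15-3+1)! × 3! = 6227020800 × 6 = 37362124800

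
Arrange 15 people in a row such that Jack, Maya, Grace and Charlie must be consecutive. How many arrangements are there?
Treat the 4 as one block: (15-4+1)! × 4! = 479001600 × 24 = 11496038400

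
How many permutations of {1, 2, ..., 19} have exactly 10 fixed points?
Choose the 10 fixed points C(19,10) = 92378, derange the rest: !9 = Σ_{j=0}^{9} (-1)^j·9!/j! = 362880 - 362880 + 181440 - 60480 + 15120 - 3024 + 504 - 72 + 9 - 1 = 133496. Product = 92378 × 133496 = 12332093488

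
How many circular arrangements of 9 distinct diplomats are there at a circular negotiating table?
Circular: fix one position, arrange the rest. (9-1)! = 40320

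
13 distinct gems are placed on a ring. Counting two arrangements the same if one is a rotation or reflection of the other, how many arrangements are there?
(13-1)!/2 = 479001600/2 = 239500800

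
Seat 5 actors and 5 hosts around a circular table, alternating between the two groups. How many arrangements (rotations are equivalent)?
Fix one of the actors: (5-1)! ways for the remaining actors, × 5! ways for the hosts = 24 × 120 = 2880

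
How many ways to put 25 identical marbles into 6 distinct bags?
C(25+6-1, 6-1) = C(30, 5) = 142506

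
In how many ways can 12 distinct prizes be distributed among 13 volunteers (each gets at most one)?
P(13,12) = 13!/(13-12)! = 6227020800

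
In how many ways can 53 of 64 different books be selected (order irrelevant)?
C(64,53) = 64!/(53!×11!) = 743595781824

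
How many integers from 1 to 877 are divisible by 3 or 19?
⌊877/3⌋ + ⌊877/19⌋ - ⌊877/57⌋ = 292 + 46 - 15 = 323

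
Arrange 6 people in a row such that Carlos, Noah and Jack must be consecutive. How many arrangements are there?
Treat the 3 as one block: (6-3+1)! × 3! = 24 × 6 = 144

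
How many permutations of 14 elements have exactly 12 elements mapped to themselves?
Choose the 12 fixed points C(14,12) = 91, derange the rest: !2 = Σ_{j=0}^{2} (-1)^j·2!/j! = 2 - 2 + 1 = 1. Product = 91 × 1 = 91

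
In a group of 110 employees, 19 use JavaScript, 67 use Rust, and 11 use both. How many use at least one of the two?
|A∪B| = |A| + |B| - |A∩B| = 19 + 67 - 11 = 75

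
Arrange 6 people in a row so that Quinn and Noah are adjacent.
Treat as block: (6-1)! × 2! = 120 × 2 = 240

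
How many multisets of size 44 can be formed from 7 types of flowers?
C(44+7-1, 7-1) = C(50, 6) = 15890700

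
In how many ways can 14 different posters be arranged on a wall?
14! = 87178291200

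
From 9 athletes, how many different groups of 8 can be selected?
C(9,8) = 9!/(8!×1!) = 9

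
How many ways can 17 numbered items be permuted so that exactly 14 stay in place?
Choose the 14 fixed points C(17,14) = 680, derange the rest: !3 = Σ_{j=0}^{3} (-1)^j·3!/j! = 6 - 6 + 3 - 1 = 2. Product = 680 × 2 = 1360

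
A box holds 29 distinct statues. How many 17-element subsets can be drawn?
C(29,17) = 29!/(17!×12!) = 51895935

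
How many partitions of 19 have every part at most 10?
Let r_j(i) = number of partitions of i into parts ≤ j, for i = 0..19. r_1(i) = 1 for all i; r_j(i) = r_{j-1}(i) + r_j(i-j). Rows j = 2..10: ≤2: 1 1 2 2 3 3 4 4 5 5 6 6 7 7 8 8 9 9 10 10; ≤3: 1 1 2 3 4 5 7 8 10 12 14 16 19 21 24 27 30 33 37 40; ≤4: 1 1 2 3 5 6 9 11 15 18 23 27 34 39 47 54 64 72 84 94; ≤5: 1 1 2 3 5 7 10 13 18 23 30 37 47 57 70 84 101 119 141 164; ≤6: 1 1 2 3 5 7 11 14 20 26 35 44 58 71 90 110 136 163 199 235; ≤7: 1 1 2 3 5 7 11 15 21 28 38 49 65 82 105 131 164 201 248 300; ≤8: 1 1 2 3 5 7 11 15 22 29 40 52 70 89 116 146 186 230 288 352; ≤9: 1 1 2 3 5 7 11 15 22 30 41 54 73 94 123 157 201 252 318 393; ≤10: 1 1 2 3 5 7 11 15 22 30 42 55 75 97 128 164 212 267 340 423. r_10(19) = 423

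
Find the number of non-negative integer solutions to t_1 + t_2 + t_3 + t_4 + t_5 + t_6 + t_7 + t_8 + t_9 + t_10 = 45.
C(45+10-1, 10-1) = C(54, 9) = 5317936260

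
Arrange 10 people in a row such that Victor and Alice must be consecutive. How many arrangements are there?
Treat the 2 as one block: (10-2+1)! × 2! = 362880 × 2 = 725760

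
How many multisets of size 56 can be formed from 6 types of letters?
C(56+6-1, 6-1) = C(61, 5) = 5949147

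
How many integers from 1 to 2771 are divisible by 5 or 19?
⌊2771/5⌋ + ⌊2771/19⌋ - ⌊2771/95⌋ = 554 + 145 - 29 = 670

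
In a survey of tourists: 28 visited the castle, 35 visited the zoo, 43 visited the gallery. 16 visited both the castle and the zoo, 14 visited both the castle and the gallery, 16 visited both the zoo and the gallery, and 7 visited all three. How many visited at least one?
|A∪B∪C| = 28+35+43-16-14-16+7 = 67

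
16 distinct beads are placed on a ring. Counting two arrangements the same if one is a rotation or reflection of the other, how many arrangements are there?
(16-1)!/2 = 1307674368000/2 = 653837184000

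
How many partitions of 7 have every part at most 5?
Let r_j(i) = number of partitions of i into parts ≤ j, for i = 0..7. r_1(i) = 1 for all i; r_j(i) = r_{j-1}(i) + r_j(i-j). Rows j = 2..5: ≤2: 1 1 2 2 3 3 4 4; ≤3: 1 1 2 3 4 5 7 8; ≤4: 1 1 2 3 5 6 9 11; ≤5: 1 1 2 3 5 7 10 13. r_5(7) = 13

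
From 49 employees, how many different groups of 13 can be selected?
C(49,13) = 49!/(13!×36!) = 262596783764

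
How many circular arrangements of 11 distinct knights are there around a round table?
Circular: fix one position, arrange the rest. (11-1)! = 3628800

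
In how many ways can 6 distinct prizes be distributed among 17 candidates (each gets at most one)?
P(17,6) = 17!/(17-6)! = 8910720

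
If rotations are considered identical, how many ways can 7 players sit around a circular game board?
Circular: fix one position, arrange the rest. (7-1)! = 720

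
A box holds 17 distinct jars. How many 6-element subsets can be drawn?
C(17,6) = 17!/(6!×11!) = 12376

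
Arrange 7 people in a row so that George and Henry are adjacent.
Treat as block: (7-1)! × 2! = 720 × 2 = 1440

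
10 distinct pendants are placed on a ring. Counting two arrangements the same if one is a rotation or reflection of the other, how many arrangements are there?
(10-1)!/2 = 362880/2 = 181440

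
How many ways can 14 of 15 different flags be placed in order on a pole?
P(15,14) = 15!/(15-14)! = 1307674368000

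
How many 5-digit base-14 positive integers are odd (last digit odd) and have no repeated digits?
Last∈{1,3,5,7,9,11,13}. Last=0: 0. Last nonzero: 7×12×P(12,3) = 110880. Total = 110880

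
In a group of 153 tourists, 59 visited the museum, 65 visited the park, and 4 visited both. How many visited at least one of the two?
|A∪B| = |A| + |B| - |A∩B| = 59 + 65 - 4 = 120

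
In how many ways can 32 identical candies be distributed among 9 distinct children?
C(32+9-1, 9-1) = C(40, 8) = 76904685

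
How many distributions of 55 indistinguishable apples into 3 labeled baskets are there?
C(55+3-1, 3-1) = C(57, 2) = 1596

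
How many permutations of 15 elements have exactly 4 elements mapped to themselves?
Choose the 4 fixed points C(15,4) = 1365, derange the rest: !11 = Σ_{j=0}^{11} (-1)^j·11!/j! = 39916800 - 39916800 + 19958400 - 6652800 + 1663200 - 332640 + 55440 - 7920 + 990 - 110 + 11 - 1 = 14684570. Product = 1365 × 14684570 = 20044438050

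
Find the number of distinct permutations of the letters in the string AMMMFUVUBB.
10! / (1! × 1! × 1! × 2! × 2! × 3!) = 151200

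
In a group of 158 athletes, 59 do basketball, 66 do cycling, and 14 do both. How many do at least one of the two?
|A∪B| = |A| + |B| - |A∩B| = 59 + 66 - 14 = 111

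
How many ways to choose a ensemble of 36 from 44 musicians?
C(44,36) = 44!/(36!×8!) = 177232627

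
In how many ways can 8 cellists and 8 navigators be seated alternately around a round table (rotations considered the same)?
Fix one of the cellists: (8-1)! ways for the remaining cellists, × 8! ways for the navigators = 5040 × 40320 = 203212800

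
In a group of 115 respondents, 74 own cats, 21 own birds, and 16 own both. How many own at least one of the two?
|A∪B| = |A| + |B| - |A∩B| = 74 + 21 - 16 = 79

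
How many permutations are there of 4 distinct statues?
4! = 24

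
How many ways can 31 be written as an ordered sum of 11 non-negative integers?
C(31+11-1, 11-1) = C(41, 10) = 1121099408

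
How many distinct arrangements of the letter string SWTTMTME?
8! / (1! × 1! × 1! × 3! × 2!) = 3360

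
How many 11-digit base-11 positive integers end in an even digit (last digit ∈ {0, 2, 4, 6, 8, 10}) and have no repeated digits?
Last∈{0,2,4,6,8,10}. Last=0: 3628800. Last nonzero: 5×9×P(9,9) = 16329600. Total = 19958400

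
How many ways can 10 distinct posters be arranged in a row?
10! = 3628800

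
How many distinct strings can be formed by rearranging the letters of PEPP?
4! / (3! × 1!) = 4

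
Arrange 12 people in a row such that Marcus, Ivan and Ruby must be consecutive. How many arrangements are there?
Treat the 3 as one block: (12-3+1)! × 3! = 3628800 × 6 = 21772800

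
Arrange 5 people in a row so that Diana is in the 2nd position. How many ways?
Fix one position: (5-1)! = 24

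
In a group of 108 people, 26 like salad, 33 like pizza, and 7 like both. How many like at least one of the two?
|A∪B| = |A| + |B| - |A∩B| = 26 + 33 - 7 = 52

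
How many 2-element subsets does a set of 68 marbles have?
C(68,2) = 68!/(2!×66!) = 2278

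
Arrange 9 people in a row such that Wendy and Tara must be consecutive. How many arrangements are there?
Treat the 2 as one block: (9-2+1)! × 2! = 40320 × 2 = 80640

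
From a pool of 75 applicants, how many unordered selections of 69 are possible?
C(75,69) = 75!/(69!×6!) = 201359550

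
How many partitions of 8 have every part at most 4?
Let r_j(i) = number of partitions of i into parts ≤ j, for i = 0..8. r_1(i) = 1 for all i; r_j(i) = r_{j-1}(i) + r_j(i-j). Rows j = 2..4: ≤2: 1 1 2 2 3 3 4 4 5; ≤3: 1 1 2 3 4 5 7 8 10; ≤4: 1 1 2 3 5 6 9 11 15. r_4(8) = 15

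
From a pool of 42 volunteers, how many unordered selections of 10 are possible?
C(42,10) = 42!/(10!×32!) = 1471442973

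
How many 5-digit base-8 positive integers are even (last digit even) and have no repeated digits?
Last∈{0,2,4,6}. Last=0: 840. Last nonzero: 3×6×P(6,3) = 2160. Total = 3000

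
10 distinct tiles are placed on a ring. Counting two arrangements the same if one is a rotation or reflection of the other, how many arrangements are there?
(10-1)!/2 = 362880/2 = 181440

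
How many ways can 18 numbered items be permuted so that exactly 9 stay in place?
Choose the 9 fixed points C(18,9) = 48620, derange the rest: !9 = Σ_{j=0}^{9} (-1)^j·9!/j! = 362880 - 362880 + 181440 - 60480 + 15120 - 3024 + 504 - 72 + 9 - 1 = 133496. Product = 48620 × 133496 = 6490575520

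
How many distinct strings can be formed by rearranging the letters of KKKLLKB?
7! / (1! × 4! × 2!) = 105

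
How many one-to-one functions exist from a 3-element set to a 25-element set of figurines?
P(25,3) = 25!/(25-3)! = 13800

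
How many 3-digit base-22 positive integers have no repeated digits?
First digit: 21 choices (nonzero). Then descending: 21 × 21 × 20 = 8820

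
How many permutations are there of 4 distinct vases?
4! = 24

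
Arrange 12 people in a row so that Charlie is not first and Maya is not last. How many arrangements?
By inclusion-exclusion: 12! - 2×(12-1)! + (12-2)! = 479001600 - 79833600 + 3628800 = 402796800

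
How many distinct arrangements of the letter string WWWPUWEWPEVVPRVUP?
17! / (4! × 5! × 3! × 1! × 2! × 2!) = 5145940800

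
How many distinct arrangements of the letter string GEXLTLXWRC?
10! / (1! × 1! × 1! × 1! × 1! × 2! × 2! × 1!) = 907200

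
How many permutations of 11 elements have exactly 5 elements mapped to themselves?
Choose the 5 fixed points C(11,5) = 462, derange the rest: !6 = Σ_{j=0}^{6} (-1)^j·6!/j! = 720 - 720 + 360 - 120 + 30 - 6 + 1 = 265. Product = 462 × 265 = 122430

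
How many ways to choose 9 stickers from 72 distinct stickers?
C(72,9) = 72!/(9!×63!) = 85113005120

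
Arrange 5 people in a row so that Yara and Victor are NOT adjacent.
Total - adjacent = 5! - (5-1)!×2 = 120 - 48 = 72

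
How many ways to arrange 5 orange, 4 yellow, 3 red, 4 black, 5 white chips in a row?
21! / (5! × 4! × 3! × 4! × 5!) = 1026615189600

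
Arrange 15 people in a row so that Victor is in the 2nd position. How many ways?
Fix one position: (15-1)! = 87178291200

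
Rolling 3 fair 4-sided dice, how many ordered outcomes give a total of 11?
Coefficient of x^11 in (x + x² + ... + x^4)^3. By inclusion-exclusion on dice exceeding 4: Σ_j (-1)^j C(3,j)·C(11-1-4j, 2) = C(3,0)·C(10,2) - C(3,1)·C(6,2) + C(3,2)·C(2,2) = 1·45 - 3·15 + 3·1 = 3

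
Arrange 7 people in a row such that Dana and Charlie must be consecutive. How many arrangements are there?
Treat the 2 as one block: (7-2+1)! × 2! = 720 × 2 = 1440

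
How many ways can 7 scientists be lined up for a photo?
7! = 5040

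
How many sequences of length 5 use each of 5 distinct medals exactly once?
5! = 120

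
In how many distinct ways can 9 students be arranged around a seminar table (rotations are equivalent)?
Circular: fix one position, arrange the rest. (9-1)! = 40320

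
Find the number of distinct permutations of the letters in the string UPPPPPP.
7! / (1! × 6!) = 7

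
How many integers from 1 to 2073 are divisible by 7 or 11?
⌊2073/7⌋ + ⌊2073/11⌋ - ⌊2073/77⌋ = 296 + 188 - 26 = 458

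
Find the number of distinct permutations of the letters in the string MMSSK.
5! / (2! × 2! × 1!) = 30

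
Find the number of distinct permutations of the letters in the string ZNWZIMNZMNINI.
13! / (1! × 3! × 3! × 4! × 2!) = 3603600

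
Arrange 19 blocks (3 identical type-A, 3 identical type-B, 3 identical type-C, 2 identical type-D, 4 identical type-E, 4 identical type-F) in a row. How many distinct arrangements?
19! / (3! × 3! × 3! × 2! × 4! × 4!) = 488864376000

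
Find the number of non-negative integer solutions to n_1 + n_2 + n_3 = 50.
C(50+3-1, 3-1) = C(52, 2) = 1326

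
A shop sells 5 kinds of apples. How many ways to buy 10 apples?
C(10+5-1, 5-1) = C(14, 4) = 1001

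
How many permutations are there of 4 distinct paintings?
4! = 24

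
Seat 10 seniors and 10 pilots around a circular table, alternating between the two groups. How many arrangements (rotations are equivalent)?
Fix one of the seniors: (10-1)! ways for the remaining seniors, × 10! ways for the pilots = 362880 × 3628800 = 1316818944000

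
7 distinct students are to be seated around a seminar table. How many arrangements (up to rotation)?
Circular: fix one position, arrange the rest. (7-1)! = 720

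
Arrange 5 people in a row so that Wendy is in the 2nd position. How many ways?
Fix one position: (5-1)! = 24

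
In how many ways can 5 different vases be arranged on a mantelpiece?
5! = 120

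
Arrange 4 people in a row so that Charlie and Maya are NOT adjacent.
Total - adjacent = 4! - (4-1)!×2 = 24 - 12 = 12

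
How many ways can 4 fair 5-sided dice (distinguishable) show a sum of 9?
Coefficient of x^9 in (x + x² + ... + x^5)^4. By inclusion-exclusion on dice exceeding 5: Σ_j (-1)^j C(4,j)·C(9-1-5j, 3) = C(4,0)·C(8,3) - C(4,1)·C(3,3) = 1·56 - 4·1 = 52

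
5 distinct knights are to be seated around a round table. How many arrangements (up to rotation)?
Circular: fix one position, arrange the rest. (5-1)! = 24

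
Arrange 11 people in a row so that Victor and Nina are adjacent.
Treat as block: (11-1)! × 2! = 3628800 × 2 = 7257600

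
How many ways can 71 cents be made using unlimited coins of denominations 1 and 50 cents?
Coefficient of x^71 in 1/(1-x^1) · 1/(1-x^50). Use j coins of 50 for j = 0..⌊71/50⌋ = 1, the rest in 1s: 1 + 1 = 2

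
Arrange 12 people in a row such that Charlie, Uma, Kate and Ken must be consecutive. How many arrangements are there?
Treat the 4 as one block: (12-4+1)! × 4! = 362880 × 24 = 8709120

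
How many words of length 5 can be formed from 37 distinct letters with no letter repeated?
P(37,5) = 37!/(37-5)! = 52307640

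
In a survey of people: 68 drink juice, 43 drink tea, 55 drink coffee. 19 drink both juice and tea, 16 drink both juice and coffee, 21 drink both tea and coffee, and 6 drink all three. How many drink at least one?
|A∪B∪C| = 68+43+55-19-16-21+6 = 116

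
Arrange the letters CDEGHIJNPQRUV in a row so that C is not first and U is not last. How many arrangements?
By inclusion-exclusion: 13! - 2×(13-1)! + (13-2)! = 6227020800 - 958003200 + 39916800 = 5308934400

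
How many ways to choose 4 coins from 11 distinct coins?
C(11,4) = 11!/(4!×7!) = 330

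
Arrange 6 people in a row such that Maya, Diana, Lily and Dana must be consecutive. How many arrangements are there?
Treat the 4 as one block: (6-4+1)! × 4! = 6 × 24 = 144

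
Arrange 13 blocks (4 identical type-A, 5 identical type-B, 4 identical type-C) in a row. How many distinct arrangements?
13! / (4! × 5! × 4!) = 90090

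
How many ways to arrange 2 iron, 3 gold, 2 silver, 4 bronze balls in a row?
11! / (2! × 3! × 2! × 4!) = 69300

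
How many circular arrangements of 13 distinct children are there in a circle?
Circular: fix one position, arrange the rest. (13-1)! = 479001600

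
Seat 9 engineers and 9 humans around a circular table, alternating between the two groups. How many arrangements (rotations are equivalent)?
Fix one of the engineers: (9-1)! ways for the remaining engineers, × 9! ways for the humans = 40320 × 362880 = 14631321600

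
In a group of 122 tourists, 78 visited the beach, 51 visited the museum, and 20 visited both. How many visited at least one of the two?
|A∪B| = |A| + |B| - |A∩B| = 78 + 51 - 20 = 109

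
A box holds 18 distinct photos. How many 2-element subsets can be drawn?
C(18,2) = 18!/(2!×16!) = 153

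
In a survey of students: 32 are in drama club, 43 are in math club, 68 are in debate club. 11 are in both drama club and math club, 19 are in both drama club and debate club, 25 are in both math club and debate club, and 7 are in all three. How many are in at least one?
|A∪B∪C| = 32+43+68-11-19-25+7 = 95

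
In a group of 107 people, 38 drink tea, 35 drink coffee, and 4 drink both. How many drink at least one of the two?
|A∪B| = |A| + |B| - |A∩B| = 38 + 35 - 4 = 69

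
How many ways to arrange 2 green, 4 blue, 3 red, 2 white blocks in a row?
11! / (2! × 4! × 3! × 2!) = 69300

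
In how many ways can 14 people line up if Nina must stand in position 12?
Fix one position: (14-1)! = 6227020800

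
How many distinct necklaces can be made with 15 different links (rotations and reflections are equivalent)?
(15-1)!/2 = 87178291200/2 = 43589145600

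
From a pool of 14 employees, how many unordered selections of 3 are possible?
C(14,3) = 14!/(3!×11!) = 364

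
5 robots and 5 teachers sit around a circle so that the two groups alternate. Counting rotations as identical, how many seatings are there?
Fix one of the robots: (5-1)! ways for the remaining robots, × 5! ways for the teachers = 24 × 120 = 2880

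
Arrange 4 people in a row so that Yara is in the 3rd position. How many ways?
Fix one position: (4-1)! = 6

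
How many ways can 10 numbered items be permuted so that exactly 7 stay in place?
Choose the 7 fixed points C(10,7) = 120, derange the rest: !3 = Σ_{j=0}^{3} (-1)^j·3!/j! = 6 - 6 + 3 - 1 = 2. Product = 120 × 2 = 240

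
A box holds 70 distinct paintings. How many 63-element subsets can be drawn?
C(70,63) = 70!/(63!×7!) = 1198774720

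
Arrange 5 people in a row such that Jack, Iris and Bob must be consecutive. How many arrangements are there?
Treat the 3 as one block: (5-3+1)! × 3! = 6 × 6 = 36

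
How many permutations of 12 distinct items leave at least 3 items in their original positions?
Exactly j fixed points: C(12,j)·!(12-j); sum over j ≥ 3 (derangement numbers via !m = (m-1)·(!(m-1) + !(m-2)): !0..!9 = 1, 0, 1, 2, 9, 44, 265, 1854, 14833, 133496). Σ_{j=3}^{12} C(12,j)·!(12-j) = C(12,3)·!9 + C(12,4)·!8 + C(12,5)·!7 + C(12,6)·!6 + C(12,7)·!5 + C(12,8)·!4 + C(12,9)·!3 + C(12,10)·!2 + C(12,11)·!1 + C(12,12)·!0 = 220·133496 + 495·14833 + 792·1854 + 924·265 + 792·44 + 495·9 + 220·2 + 66·1 + 12·0 + 1·1 = 38464493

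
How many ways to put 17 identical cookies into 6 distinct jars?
C(17+6-1, 6-1) = C(22, 5) = 26334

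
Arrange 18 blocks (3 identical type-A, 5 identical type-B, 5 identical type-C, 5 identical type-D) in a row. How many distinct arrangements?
18! / (3! × 5! × 5! × 5!) = 617512896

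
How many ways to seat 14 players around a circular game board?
Circular: fix one position, arrange the rest. (14-1)! = 6227020800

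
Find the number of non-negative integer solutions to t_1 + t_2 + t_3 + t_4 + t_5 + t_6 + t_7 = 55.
C(55+7-1, 7-1) = C(61, 6) = 55525372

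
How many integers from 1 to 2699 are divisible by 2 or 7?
⌊2699/2⌋ + ⌊2699/7⌋ - ⌊2699/14⌋ = 1349 + 385 - 192 = 1542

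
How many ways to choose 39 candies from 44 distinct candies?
C(44,39) = 44!/(39!×5!) = 1086008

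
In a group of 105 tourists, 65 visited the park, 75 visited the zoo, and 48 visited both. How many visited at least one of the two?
|A∪B| = |A| + |B| - |A∩B| = 65 + 75 - 48 = 92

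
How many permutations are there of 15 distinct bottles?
15! = 1307674368000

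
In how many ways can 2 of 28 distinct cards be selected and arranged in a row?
P(28,2) = 28!/(28-2)! = 756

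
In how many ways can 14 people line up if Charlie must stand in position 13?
Fix one position: (14-1)! = 6227020800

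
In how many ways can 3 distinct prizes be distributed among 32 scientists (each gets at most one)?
P(32,3) = 32!/(32-3)! = 29760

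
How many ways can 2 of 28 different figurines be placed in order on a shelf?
P(28,2) = 28!/(28-2)! = 756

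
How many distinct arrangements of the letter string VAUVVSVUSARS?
12! / (2! × 3! × 4! × 1! × 2!) = 831600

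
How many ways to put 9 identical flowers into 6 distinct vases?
C(9+6-1, 6-1) = C(14, 5) = 2002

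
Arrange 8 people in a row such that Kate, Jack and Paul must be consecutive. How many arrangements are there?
Treat the 3 as one block: (8-3+1)! × 3! = 720 × 6 = 4320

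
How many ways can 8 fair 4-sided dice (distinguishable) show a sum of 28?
Coefficient of x^28 in (x + x² + ... + x^4)^8. By inclusion-exclusion on dice exceeding 4: Σ_j (-1)^j C(8,j)·C(28-1-4j, 7) = C(8,0)·C(27,7) - C(8,1)·C(23,7) + C(8,2)·C(19,7) - C(8,3)·C(15,7) + C(8,4)·C(11,7) - C(8,5)·C(7,7) = 1·888030 - 8·245157 + 28·50388 - 56·6435 + 70·330 - 56·1 = 322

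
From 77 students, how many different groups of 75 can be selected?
C(77,75) = 77!/(75!×2!) = 2926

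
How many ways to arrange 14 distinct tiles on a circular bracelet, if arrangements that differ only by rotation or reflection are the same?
(14-1)!/2 = 6227020800/2 = 3113510400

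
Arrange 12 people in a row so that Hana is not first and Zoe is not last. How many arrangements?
By inclusion-exclusion: 12! - 2×(12-1)! + (12-2)! = 479001600 - 79833600 + 3628800 = 402796800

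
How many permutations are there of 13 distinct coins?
13! = 6227020800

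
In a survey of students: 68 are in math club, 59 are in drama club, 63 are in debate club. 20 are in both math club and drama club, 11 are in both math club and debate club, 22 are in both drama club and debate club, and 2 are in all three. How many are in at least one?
|A∪B∪C| = 68+59+63-20-11-22+2 = 139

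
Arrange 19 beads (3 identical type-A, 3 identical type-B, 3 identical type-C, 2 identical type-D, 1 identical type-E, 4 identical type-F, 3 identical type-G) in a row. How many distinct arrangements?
19! / (3! × 3! × 3! × 2! × 1! × 4! × 3!) = 1955457504000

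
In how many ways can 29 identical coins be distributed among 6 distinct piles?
C(29+6-1, 6-1) = C(34, 5) = 278256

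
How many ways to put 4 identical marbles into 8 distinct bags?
C(4+8-1, 8-1) = C(11, 7) = 330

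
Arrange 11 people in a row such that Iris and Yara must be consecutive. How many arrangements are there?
Treat the 2 as one block: (11-2+1)! × 2! = 3628800 × 2 = 7257600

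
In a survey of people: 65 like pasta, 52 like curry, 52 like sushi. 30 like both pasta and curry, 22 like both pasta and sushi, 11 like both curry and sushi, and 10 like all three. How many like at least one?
|A∪B∪C| = 65+52+52-30-22-11+10 = 116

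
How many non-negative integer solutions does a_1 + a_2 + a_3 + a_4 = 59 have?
C(59+4-1, 4-1) = C(62, 3) = 37820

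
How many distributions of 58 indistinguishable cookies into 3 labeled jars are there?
C(58+3-1, 3-1) = C(60, 2) = 1770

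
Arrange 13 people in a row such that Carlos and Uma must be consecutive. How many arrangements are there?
Treat the 2 as one block: (13-2+1)! × 2! = 479001600 × 2 = 958003200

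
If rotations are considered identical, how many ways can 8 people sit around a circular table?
Circular: fix one position, arrange the rest. (8-1)! = 5040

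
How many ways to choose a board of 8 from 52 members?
C(52,8) = 52!/(8!×44!) = 752538150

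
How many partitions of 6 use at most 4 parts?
By conjugation, equals partitions of 6 into parts ≤ 4. Let r_j(i) = number of partitions of i into parts ≤ j, for i = 0..6. r_1(i) = 1 for all i; r_j(i) = r_{j-1}(i) + r_j(i-j). Rows j = 2..4: ≤2: 1 1 2 2 3 3 4; ≤3: 1 1 2 3 4 5 7; ≤4: 1 1 2 3 5 6 9. r_4(6) = 9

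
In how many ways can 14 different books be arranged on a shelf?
14! = 87178291200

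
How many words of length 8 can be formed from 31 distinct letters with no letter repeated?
P(31,8) = 31!/(31-8)! = 318073392000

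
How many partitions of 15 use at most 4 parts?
By conjugation, equals partitions of 15 into parts ≤ 4. Let r_j(i) = number of partitions of i into parts ≤ j, for i = 0..15. r_1(i) = 1 for all i; r_j(i) = r_{j-1}(i) + r_j(i-j). Rows j = 2..4: ≤2: 1 1 2 2 3 3 4 4 5 5 6 6 7 7 8 8; ≤3: 1 1 2 3 4 5 7 8 10 12 14 16 19 21 24 27; ≤4: 1 1 2 3 5 6 9 11 15 18 23 27 34 39 47 54. r_4(15) = 54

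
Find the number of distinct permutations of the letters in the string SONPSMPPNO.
10! / (2! × 3! × 2! × 2! × 1!) = 75600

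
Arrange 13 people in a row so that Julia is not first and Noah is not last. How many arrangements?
By inclusion-exclusion: 13! - 2×(13-1)! + (13-2)! = 6227020800 - 958003200 + 39916800 = 5308934400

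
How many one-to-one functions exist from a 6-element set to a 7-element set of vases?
P(7,6) = 7!/(7-6)! = 5040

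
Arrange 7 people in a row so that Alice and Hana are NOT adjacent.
Total - adjacent = 7! - (7-1)!×2 = 5040 - 1440 = 3600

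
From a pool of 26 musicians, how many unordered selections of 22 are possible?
C(26,22) = 26!/(22!×4!) = 14950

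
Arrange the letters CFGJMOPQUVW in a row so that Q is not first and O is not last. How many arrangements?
By inclusion-exclusion: 11! - 2×(11-1)! + (11-2)! = 39916800 - 7257600 + 362880 = 33022080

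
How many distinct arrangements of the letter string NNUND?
5! / (1! × 3! × 1!) = 20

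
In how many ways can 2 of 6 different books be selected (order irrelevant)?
C(6,2) = 6!/(2!×4!) = 15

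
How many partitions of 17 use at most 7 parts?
By conjugation, equals partitions of 17 into parts ≤ 7. Let r_j(i) = number of partitions of i into parts ≤ j, for i = 0..17. r_1(i) = 1 for all i; r_j(i) = r_{j-1}(i) + r_j(i-j). Rows j = 2..7: ≤2: 1 1 2 2 3 3 4 4 5 5 6 6 7 7 8 8 9 9; ≤3: 1 1 2 3 4 5 7 8 10 12 14 16 19 21 24 27 30 33; ≤4: 1 1 2 3 5 6 9 11 15 18 23 27 34 39 47 54 64 72; ≤5: 1 1 2 3 5 7 10 13 18 23 30 37 47 57 70 84 101 119; ≤6: 1 1 2 3 5 7 11 14 20 26 35 44 58 71 90 110 136 163; ≤7: 1 1 2 3 5 7 11 15 21 28 38 49 65 82 105 131 164 201. r_7(17) = 201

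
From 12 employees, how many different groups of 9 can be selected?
C(12,9) = 12!/(9!×3!) = 220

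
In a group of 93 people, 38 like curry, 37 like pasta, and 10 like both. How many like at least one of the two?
|A∪B| = |A| + |B| - |A∩B| = 38 + 37 - 10 = 65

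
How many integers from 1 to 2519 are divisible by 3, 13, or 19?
⌊2519/3⌋+⌊2519/13⌋+⌊2519/19⌋ - ⌊2519/39⌋-⌊2519/57⌋-⌊2519/247⌋ + ⌊2519/741⌋ = 839+193+132 - 64-44-10 + 3 = 1049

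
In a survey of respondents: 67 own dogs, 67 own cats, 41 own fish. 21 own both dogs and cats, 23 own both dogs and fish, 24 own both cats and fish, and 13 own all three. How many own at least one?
|A∪B∪C| = 67+67+41-21-23-24+13 = 120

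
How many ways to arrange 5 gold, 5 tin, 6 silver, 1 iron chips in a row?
17! / (5! × 5! × 6! × 1!) = 34306272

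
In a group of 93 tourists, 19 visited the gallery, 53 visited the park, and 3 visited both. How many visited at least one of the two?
|A∪B| = |A| + |B| - |A∩B| = 19 + 53 - 3 = 69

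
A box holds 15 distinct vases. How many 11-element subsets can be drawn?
C(15,11) = 15!/(11!×4!) = 1365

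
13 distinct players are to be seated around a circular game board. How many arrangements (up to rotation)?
Circular: fix one position, arrange the rest. (13-1)! = 479001600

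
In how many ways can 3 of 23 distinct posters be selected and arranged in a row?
P(23,3) = 23!/(23-3)! = 10626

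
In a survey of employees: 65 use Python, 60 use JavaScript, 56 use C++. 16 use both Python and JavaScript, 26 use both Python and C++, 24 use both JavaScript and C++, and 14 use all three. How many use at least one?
|A∪B∪C| = 65+60+56-16-26-24+14 = 129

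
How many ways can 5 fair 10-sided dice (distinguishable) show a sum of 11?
Coefficient of x^11 in (x + x² + ... + x^10)^5. By inclusion-exclusion on dice exceeding 10: Σ_j (-1)^j C(5,j)·C(11-1-10j, 4) = C(5,0)·C(10,4) = 1·210 = 210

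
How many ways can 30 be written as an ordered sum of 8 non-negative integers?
C(30+8-1, 8-1) = C(37, 7) = 10295472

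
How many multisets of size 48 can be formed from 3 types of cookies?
C(48+3-1, 3-1) = C(50, 2) = 1225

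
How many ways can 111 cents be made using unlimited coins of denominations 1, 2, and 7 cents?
Coefficient of x^111 in 1/(1-x^1) · 1/(1-x^2) · 1/(1-x^7). Case on j = number of 7-cent coins (j = 0..15); remainder r = 111 - 7j is made from {1,2} in ⌊r/2⌋+1 ways. r = 111, 104, 97, 90, 83, 76, 69, 62, 55, 48, 41, 34, 27, 20, 13, 6 → 56 + 53 + 49 + 46 + 42 + 39 + 35 + 32 + 28 + 25 + 21 + 18 + 14 + 11 + 7 + 4 = 480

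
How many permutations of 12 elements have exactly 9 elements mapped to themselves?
Choose the 9 fixed points C(12,9) = 220, derange the rest: !3 = Σ_{j=0}^{3} (-1)^j·3!/j! = 6 - 6 + 3 - 1 = 2. Product = 220 × 2 = 440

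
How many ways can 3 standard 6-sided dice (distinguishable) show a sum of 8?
Coefficient of x^8 in (x + x² + ... + x^6)^3. By inclusion-exclusion on dice exceeding 6: Σ_j (-1)^j C(3,j)·C(8-1-6j, 2) = C(3,0)·C(7,2) = 1·21 = 21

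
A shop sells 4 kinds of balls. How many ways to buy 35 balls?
C(35+4-1, 4-1) = C(38, 3) = 8436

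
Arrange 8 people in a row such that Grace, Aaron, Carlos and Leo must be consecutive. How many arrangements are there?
Treat the 4 as one block: (8-4+1)! × 4! = 120 × 24 = 2880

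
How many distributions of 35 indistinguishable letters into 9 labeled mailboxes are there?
C(35+9-1, 9-1) = C(43, 8) = 145008513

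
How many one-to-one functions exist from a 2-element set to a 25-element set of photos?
P(25,2) = 25!/(25-2)! = 600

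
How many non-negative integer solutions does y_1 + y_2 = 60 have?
C(60+2-1, 2-1) = C(61, 1) = 61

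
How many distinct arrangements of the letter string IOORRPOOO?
9! / (5! × 2! × 1! × 1!) = 1512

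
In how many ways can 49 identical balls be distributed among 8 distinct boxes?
C(49+8-1, 8-1) = C(56, 7) = 231917400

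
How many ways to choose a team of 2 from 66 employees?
C(66,2) = 66!/(2!×64!) = 2145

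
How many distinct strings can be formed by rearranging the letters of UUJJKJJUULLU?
12! / (1! × 2! × 5! × 4!) = 83160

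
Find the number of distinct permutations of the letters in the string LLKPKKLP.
8! / (3! × 2! × 3!) = 560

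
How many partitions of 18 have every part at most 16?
Let r_j(i) = number of partitions of i into parts ≤ j, for i = 0..18. r_1(i) = 1 for all i; r_j(i) = r_{j-1}(i) + r_j(i-j). Rows j = 2..16: ≤2: 1 1 2 2 3 3 4 4 5 5 6 6 7 7 8 8 9 9 10; ≤3: 1 1 2 3 4 5 7 8 10 12 14 16 19 21 24 27 30 33 37; ≤4: 1 1 2 3 5 6 9 11 15 18 23 27 34 39 47 54 64 72 84; ≤5: 1 1 2 3 5 7 10 13 18 23 30 37 47 57 70 84 101 119 141; ≤6: 1 1 2 3 5 7 11 14 20 26 35 44 58 71 90 110 136 163 199; ≤7: 1 1 2 3 5 7 11 15 21 28 38 49 65 82 105 131 164 201 248; ≤8: 1 1 2 3 5 7 11 15 22 29 40 52 70 89 116 146 186 230 288; ≤9: 1 1 2 3 5 7 11 15 22 30 41 54 73 94 123 157 201 252 318; ≤10: 1 1 2 3 5 7 11 15 22 30 42 55 75 97 128 164 212 267 340; ≤11: 1 1 2 3 5 7 11 15 22 30 42 56 76 99 131 169 219 278 355; ≤12: 1 1 2 3 5 7 11 15 22 30 42 56 77 100 133 172 224 285 366; ≤13: 1 1 2 3 5 7 11 15 22 30 42 56 77 101 134 174 227 290 373; ≤14: 1 1 2 3 5 7 11 15 22 30 42 56 77 101 135 175 229 293 378; ≤15: 1 1 2 3 5 7 11 15 22 30 42 56 77 101 135 176 230 295 381; ≤16: 1 1 2 3 5 7 11 15 22 30 42 56 77 101 135 176 231 296 383. r_16(18) = 383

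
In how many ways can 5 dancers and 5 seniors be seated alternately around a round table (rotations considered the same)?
Fix one of the dancers: (5-1)! ways for the remaining dancers, × 5! ways for the seniors = 24 × 120 = 2880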